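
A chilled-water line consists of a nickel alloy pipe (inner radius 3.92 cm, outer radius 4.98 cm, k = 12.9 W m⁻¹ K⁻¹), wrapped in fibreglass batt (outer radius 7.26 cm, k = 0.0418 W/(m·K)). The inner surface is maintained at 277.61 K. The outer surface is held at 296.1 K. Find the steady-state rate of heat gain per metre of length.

Treat each layer as a resistance in series:
  R'_nickel alloy = ln(0.0498/0.0392)/(2πk) = 0.2393/(2π·12.9) = 0.002953 m·K/W
  R'_fibreglass batt = ln(0.0726/0.0498)/(2πk) = 0.3769/(2π·0.0418) = 1.435 m·K/W
ΣR = 0.002953 + 1.435 = 1.438 m·K/W
Q' = ΔT/ΣR = (277.61 K − 296.1 K)/1.438 = -12.9 W/m
(Negative Q' ⇒ heat flows inward; heat gain = 12.9 W/m.)

Q' = 12.9 W/m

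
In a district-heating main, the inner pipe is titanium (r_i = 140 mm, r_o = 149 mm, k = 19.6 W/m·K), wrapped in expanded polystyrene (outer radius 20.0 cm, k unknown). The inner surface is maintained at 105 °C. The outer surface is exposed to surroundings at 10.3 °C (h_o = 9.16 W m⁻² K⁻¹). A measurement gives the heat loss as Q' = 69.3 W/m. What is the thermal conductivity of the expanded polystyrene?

ΣR = ΔT/Q' = |105 − 10.3|/69.3 = 1.367 m·K/W
Known resistances:
  R'_titanium = ln(0.149/0.140)/(2πk) = 0.06230/(2π·19.6) = 5.059×10^-4 m·K/W
  R'_conv,out = 1/(2πr h) = 1/(2π·0.200·9.16) = 0.08687 m·K/W
R_expanded polystyrene = ΣR − ΣR_known = 1.367 − 0.08738 = 1.280 m·K/W
ln(r₂/r₁)/(2πk) = 1.280 ⇒ k = 0.2944/(2π·1.280) = 0.0366 W/m·K

k = 0.0366 W/m·K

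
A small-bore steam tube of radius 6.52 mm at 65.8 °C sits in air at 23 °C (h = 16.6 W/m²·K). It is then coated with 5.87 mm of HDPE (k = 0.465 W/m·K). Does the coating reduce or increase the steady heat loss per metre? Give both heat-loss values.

Critical radius for a cylinder: r_cr = k/h = 0.0280 m = 2.80 cm.
Outer radius after coating: r₂ = 0.00652 + 0.00587 = 0.01239 m.
Since r₁ < r_cr and r₂ ≤ r_cr, the coating moves toward the maximum at r_cr — heat loss rises.
Bare: R = 1/(2πr₁h) = 1.470 m·K/W; Q = 42.8/1.470 = 29.1 W/m.
Coated: R = R_cond + R_conv = 0.9936 m·K/W; Q = 42.8/0.9936 = 43.1 W/m.

increases: 29.1 → 43.1 W/m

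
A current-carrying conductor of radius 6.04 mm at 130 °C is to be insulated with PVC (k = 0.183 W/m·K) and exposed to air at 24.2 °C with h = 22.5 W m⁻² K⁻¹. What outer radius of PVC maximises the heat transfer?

For a cylinder, r_cr = k_ins/h = 0.183/22.5 = 0.00813 m = 0.813 cm

r_cr = 0.813 cm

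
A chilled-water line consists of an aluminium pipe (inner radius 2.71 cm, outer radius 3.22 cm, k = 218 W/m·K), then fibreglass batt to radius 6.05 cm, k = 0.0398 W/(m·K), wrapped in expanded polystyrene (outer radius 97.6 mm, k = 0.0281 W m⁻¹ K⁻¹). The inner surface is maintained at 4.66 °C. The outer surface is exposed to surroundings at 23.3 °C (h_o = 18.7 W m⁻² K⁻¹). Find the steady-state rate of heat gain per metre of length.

Series thermal resistances, inner to outer:
  R'_aluminium = ln(0.0322/0.0271)/(2πk) = 0.1724/(2π·218) = 1.259×10^-4 m·K/W
  R'_fibreglass batt = ln(0.0605/0.0322)/(2πk) = 0.6307/(2π·0.0398) = 2.522 m·K/W
  R'_expanded polystyrene = ln(0.0976/0.0605)/(2πk) = 0.4782/(2π·0.0281) = 2.709 m·K/W
  R'_conv,out = 1/(2πr h) = 1/(2π·0.0976·18.7) = 0.08720 m·K/W
ΣR = 1.259×10^-4 + 2.522 + 2.709 + 0.08720 = 5.318 m·K/W
Q' = ΔT/ΣR = (4.66 °C − 23.3 °C)/5.318 = -3.51 W/m
(Negative Q' ⇒ heat flows inward; heat gain = 3.51 W/m.)

Q' = 3.51 W/m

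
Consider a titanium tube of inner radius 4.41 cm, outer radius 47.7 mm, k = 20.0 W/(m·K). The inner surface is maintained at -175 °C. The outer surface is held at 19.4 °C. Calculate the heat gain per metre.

Q' = 2πk·ΔT/ln(r₂/r₁) = 2π × 20.0 × 194.4 / ln(0.0477/0.0441) = 3.11×10^5 W/m

Q' = 3.11×10^5 W/m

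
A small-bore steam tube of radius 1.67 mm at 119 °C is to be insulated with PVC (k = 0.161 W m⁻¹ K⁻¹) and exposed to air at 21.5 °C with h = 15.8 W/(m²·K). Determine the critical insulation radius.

For a cylinder, r_cr = k_ins/h = 0.161/15.8 = 0.0102 m = 1.02 cm

r_cr = 1.02 cm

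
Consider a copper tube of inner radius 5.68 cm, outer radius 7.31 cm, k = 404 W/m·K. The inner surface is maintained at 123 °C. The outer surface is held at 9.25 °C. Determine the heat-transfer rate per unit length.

Q' = 2πk·ΔT/ln(r₂/r₁) = 2π × 404 × 113.75 / ln(0.0731/0.0568) = 1.14×10^6 W/m

Q' = 1.14×10^6 W/m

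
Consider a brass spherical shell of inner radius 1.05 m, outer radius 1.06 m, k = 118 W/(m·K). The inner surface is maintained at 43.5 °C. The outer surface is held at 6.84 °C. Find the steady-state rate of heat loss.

Q = 6.05×10^6 W

Q = 4πk·ΔT/(1/r₁ − 1/r₂) = 4π × 118 × 36.66 / (1/1.05 − 1/1.06) = 6.05×10^6 W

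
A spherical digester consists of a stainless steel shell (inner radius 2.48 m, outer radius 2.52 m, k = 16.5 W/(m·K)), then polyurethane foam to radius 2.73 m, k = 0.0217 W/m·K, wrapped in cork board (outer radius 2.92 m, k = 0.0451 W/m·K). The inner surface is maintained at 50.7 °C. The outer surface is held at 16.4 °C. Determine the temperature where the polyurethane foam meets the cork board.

Treat each layer as a resistance in series:
  R_stainless steel = (1/2.48 − 1/2.52)/(4πk) = 0.006400/(4π·16.5) = 3.087×10^-5 K/W
  R_polyurethane foam = (1/2.52 − 1/2.73)/(4πk) = 0.03053/(4π·0.0217) = 0.1119 K/W
  R_cork board = (1/2.73 − 1/2.92)/(4πk) = 0.02383/(4π·0.0451) = 0.04206 K/W
ΣR = 3.087×10^-5 + 0.1119 + 0.04206 = 0.1540 K/W
Q = ΔT/ΣR = (50.7 °C − 16.4 °C)/0.1540 = 222.7 W
From the inner boundary to the polyurethane foam/cork board interface, ΣR_partial = 0.1119 K/W.
T_interface = T_in − Q·ΣR_partial = 50.7 °C − (222.7)(0.1119) = 25.8 °C

T = 25.8 °C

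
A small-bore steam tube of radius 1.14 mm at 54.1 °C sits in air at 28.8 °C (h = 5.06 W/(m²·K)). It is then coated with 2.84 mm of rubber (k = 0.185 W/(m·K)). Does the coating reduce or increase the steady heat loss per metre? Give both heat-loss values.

increases: 0.917 → 2.82 W/m

Critical radius for a cylinder: r_cr = k/h = 0.0366 m = 3.66 cm.
Outer radius after coating: r₂ = 0.00114 + 0.00284 = 0.00398 m.
Since r₁ < r_cr and r₂ ≤ r_cr, the coating moves toward the maximum at r_cr — heat loss rises.
Bare: R = 1/(2πr₁h) = 27.59 m·K/W; Q = 25.3/27.59 = 0.917 W/m.
Coated: R = R_cond + R_conv = 8.978 m·K/W; Q = 25.3/8.978 = 2.82 W/m.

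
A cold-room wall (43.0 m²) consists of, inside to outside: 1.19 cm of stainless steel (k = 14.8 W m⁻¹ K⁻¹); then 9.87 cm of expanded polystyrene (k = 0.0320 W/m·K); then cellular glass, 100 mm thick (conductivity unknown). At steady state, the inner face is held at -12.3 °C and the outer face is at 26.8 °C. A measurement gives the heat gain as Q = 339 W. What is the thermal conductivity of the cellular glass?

ΣR = ΔT/Q = |-12.3 − 26.8|/339 = 0.1153 K/W
Known resistances:
  R_stainless steel = L/(kA) = 0.0119/(14.8·43.0) = 1.870×10^-5 K/W
  R_expanded polystyrene = L/(kA) = 0.0987/(0.0320·43.0) = 0.07173 K/W
R_cellular glass = ΣR − ΣR_known = 0.1153 − 0.07175 = 0.04355 K/W
L/(kA) = 0.04355 ⇒ k = 0.100/(0.04355·43.0) = 0.0534 W/m·K

k = 0.0534 W/m·K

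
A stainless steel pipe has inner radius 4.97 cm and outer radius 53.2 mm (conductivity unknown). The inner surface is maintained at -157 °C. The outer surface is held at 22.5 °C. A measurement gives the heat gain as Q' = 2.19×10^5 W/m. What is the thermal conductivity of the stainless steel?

k = 13.2 W/m·K

ΣR = ΔT/Q' = |-157 − 22.5|/2.19×10^5 = 8.196×10^-4 m·K/W
ln(r₂/r₁)/(2πk) = 8.196×10^-4 ⇒ k = 0.06805/(2π·8.196×10^-4) = 13.2 W/m·K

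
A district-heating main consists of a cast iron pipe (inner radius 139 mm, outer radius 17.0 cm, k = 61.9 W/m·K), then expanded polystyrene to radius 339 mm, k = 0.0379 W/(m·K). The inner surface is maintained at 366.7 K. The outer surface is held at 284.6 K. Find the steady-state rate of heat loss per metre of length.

Q' = 28.3 W/m

Resistance network (inner→outer):
  R'_cast iron = ln(0.170/0.139)/(2πk) = 0.2013/(2π·61.9) = 5.176×10^-4 m·K/W
  R'_expanded polystyrene = ln(0.339/0.170)/(2πk) = 0.6902/(2π·0.0379) = 2.898 m·K/W
ΣR = 5.176×10^-4 + 2.898 = 2.899 m·K/W
Q' = ΔT/ΣR = (366.7 K − 284.6 K)/2.899 = 28.3 W/m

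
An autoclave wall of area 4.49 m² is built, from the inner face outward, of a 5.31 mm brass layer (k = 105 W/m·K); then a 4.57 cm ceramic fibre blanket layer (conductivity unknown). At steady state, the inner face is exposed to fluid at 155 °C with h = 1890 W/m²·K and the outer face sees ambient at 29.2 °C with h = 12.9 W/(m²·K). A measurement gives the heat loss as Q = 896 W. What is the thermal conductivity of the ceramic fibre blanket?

k = 0.0827 W/m·K

ΣR = ΔT/Q = |155 − 29.2|/896 = 0.1404 K/W
Known resistances:
  R_conv,in = 1/(hA) = 1/(1890·4.49) = 1.178×10^-4 K/W
  R_brass = L/(kA) = 0.00531/(105·4.49) = 1.126×10^-5 K/W
  R_conv,out = 1/(hA) = 1/(12.9·4.49) = 0.01726 K/W
R_ceramic fibre blanket = ΣR − ΣR_known = 0.1404 − 0.01739 = 0.1230 K/W
L/(kA) = 0.1230 ⇒ k = 0.0457/(0.1230·4.49) = 0.0827 W/m·K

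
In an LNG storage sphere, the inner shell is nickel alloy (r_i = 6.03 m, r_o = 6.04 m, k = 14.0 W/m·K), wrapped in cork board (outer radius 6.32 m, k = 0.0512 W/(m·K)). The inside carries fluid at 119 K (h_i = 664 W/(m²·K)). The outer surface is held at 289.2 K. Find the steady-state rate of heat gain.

Treat each layer as a resistance in series:
  R_conv,in = 1/(4πr²h) = 1/(4π·6.03²·664) = 3.296×10^-6 K/W
  R_nickel alloy = (1/6.03 − 1/6.04)/(4πk) = 2.746×10^-4/(4π·14.0) = 1.561×10^-6 K/W
  R_cork board = (1/6.04 − 1/6.32)/(4πk) = 0.007335/(4π·0.0512) = 0.01140 K/W
ΣR = 3.296×10^-6 + 1.561×10^-6 + 0.01140 = 0.01140 K/W
Q = ΔT/ΣR = (119 K − 289.2 K)/0.01140 = -14900 W
(Negative Q ⇒ heat flows inward; heat gain = 14900 W.)

Q = 14900 W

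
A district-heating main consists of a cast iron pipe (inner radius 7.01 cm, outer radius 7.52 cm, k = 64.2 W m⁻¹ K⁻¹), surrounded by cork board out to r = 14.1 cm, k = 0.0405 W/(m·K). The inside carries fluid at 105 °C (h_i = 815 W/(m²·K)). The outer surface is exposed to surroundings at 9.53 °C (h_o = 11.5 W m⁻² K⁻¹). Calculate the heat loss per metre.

Q' = 37.1 W/m

Series thermal resistances, inner to outer:
  R'_conv,in = 1/(2πr h) = 1/(2π·0.0701·815) = 0.002786 m·K/W
  R'_cast iron = ln(0.0752/0.0701)/(2πk) = 0.07023/(2π·64.2) = 1.741×10^-4 m·K/W
  R'_cork board = ln(0.141/0.0752)/(2πk) = 0.6286/(2π·0.0405) = 2.470 m·K/W
  R'_conv,out = 1/(2πr h) = 1/(2π·0.141·11.5) = 0.09815 m·K/W
ΣR = 0.002786 + 1.741×10^-4 + 2.470 + 0.09815 = 2.571 m·K/W
Q' = ΔT/ΣR = (105 °C − 9.53 °C)/2.571 = 37.1 W/m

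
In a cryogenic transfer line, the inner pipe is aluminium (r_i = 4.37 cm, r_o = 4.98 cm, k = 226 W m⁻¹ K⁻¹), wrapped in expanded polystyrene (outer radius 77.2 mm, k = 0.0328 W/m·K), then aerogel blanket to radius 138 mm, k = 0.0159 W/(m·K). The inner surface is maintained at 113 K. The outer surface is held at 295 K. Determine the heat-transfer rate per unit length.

Treat each layer as a resistance in series:
  R'_aluminium = ln(0.0498/0.0437)/(2πk) = 0.1307/(2π·226) = 9.202×10^-5 m·K/W
  R'_expanded polystyrene = ln(0.0772/0.0498)/(2πk) = 0.4384/(2π·0.0328) = 2.127 m·K/W
  R'_aerogel blanket = ln(0.138/0.0772)/(2πk) = 0.5809/(2π·0.0159) = 5.814 m·K/W
ΣR = 9.202×10^-5 + 2.127 + 5.814 = 7.941 m·K/W
Q' = ΔT/ΣR = (113 K − 295 K)/7.941 = -22.9 W/m
(Negative Q' ⇒ heat flows inward; heat gain = 22.9 W/m.)

Q' = 22.9 W/m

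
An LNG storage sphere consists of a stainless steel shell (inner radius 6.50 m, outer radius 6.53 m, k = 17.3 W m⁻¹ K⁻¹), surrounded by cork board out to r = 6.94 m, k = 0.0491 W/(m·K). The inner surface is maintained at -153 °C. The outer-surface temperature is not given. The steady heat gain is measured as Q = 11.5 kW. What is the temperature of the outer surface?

Sum the resistances:
  R_stainless steel = (1/6.50 − 1/6.53)/(4πk) = 7.068×10^-4/(4π·17.3) = 3.251×10^-6 K/W
  R_cork board = (1/6.53 − 1/6.94)/(4πk) = 0.009047/(4π·0.0491) = 0.01466 K/W
ΣR = 0.01467 K/W
ΔT = Q·ΣR = 11500 × 0.01467 = 168.7 K
Heat flows inward, so T_out = T_in + ΔT = -153 + 168.7 = 15.7 °C

T_out = 15.7 °C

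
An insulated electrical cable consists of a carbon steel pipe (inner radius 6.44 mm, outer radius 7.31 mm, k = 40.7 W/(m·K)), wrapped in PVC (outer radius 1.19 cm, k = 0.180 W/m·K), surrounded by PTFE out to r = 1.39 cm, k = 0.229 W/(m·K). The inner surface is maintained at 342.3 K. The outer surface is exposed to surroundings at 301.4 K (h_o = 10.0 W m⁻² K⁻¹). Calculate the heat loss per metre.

Treat each layer as a resistance in series:
  R'_carbon steel = ln(0.00731/0.00644)/(2πk) = 0.1267/(2π·40.7) = 4.955×10^-4 m·K/W
  R'_PVC = ln(0.0119/0.00731)/(2πk) = 0.4873/(2π·0.180) = 0.4309 m·K/W
  R'_PTFE = ln(0.0139/0.0119)/(2πk) = 0.1554/(2π·0.229) = 0.1080 m·K/W
  R'_conv,out = 1/(2πr h) = 1/(2π·0.0139·10.0) = 1.145 m·K/W
ΣR = 4.955×10^-4 + 0.4309 + 0.1080 + 1.145 = 1.684 m·K/W
Q' = ΔT/ΣR = (342.3 K − 301.4 K)/1.684 = 24.3 W/m

Q' = 24.3 W/m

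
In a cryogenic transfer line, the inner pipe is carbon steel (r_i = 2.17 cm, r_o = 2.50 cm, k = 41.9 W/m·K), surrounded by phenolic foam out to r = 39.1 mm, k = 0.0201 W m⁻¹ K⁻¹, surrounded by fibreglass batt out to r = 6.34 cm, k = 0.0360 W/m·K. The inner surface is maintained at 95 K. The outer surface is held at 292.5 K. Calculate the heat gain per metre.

Treat each layer as a resistance in series:
  R'_carbon steel = ln(0.0250/0.0217)/(2πk) = 0.1416/(2π·41.9) = 5.377×10^-4 m·K/W
  R'_phenolic foam = ln(0.0391/0.0250)/(2πk) = 0.4472/(2π·0.0201) = 3.541 m·K/W
  R'_fibreglass batt = ln(0.0634/0.0391)/(2πk) = 0.4833/(2π·0.0360) = 2.137 m·K/W
ΣR = 5.377×10^-4 + 3.541 + 2.137 = 5.679 m·K/W
Q' = ΔT/ΣR = (95 K − 292.5 K)/5.679 = -34.8 W/m
(Negative Q' ⇒ heat flows inward; heat gain = 34.8 W/m.)

Q' = 34.8 W/m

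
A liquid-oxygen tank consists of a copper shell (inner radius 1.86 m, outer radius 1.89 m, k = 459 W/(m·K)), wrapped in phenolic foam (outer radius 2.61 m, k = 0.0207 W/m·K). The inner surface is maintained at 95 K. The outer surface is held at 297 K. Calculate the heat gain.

Q = 360 W

Series thermal resistances, inner to outer:
  R_copper = (1/1.86 − 1/1.89)/(4πk) = 0.008534/(4π·459) = 1.480×10^-6 K/W
  R_phenolic foam = (1/1.89 − 1/2.61)/(4πk) = 0.1460/(4π·0.0207) = 0.5611 K/W
ΣR = 1.480×10^-6 + 0.5611 = 0.5611 K/W
Q = ΔT/ΣR = (95 K − 297 K)/0.5611 = -360 W
(Negative Q ⇒ heat flows inward; heat gain = 360 W.)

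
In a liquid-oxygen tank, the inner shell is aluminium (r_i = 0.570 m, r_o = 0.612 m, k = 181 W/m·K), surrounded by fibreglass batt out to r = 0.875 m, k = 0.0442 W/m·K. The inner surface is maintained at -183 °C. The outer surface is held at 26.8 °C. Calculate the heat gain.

Q = 237 W

Treat each layer as a resistance in series:
  R_aluminium = (1/0.570 − 1/0.612)/(4πk) = 0.1204/(4π·181) = 5.293×10^-5 K/W
  R_fibreglass batt = (1/0.612 − 1/0.875)/(4πk) = 0.4911/(4π·0.0442) = 0.8842 K/W
ΣR = 5.293×10^-5 + 0.8842 = 0.8843 K/W
Q = ΔT/ΣR = (-183 °C − 26.8 °C)/0.8843 = -237 W
(Negative Q ⇒ heat flows inward; heat gain = 237 W.)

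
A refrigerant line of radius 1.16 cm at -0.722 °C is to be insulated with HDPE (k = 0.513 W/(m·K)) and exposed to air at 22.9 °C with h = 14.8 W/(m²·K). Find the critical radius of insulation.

For a cylinder, r_cr = k_ins/h = 0.513/14.8 = 0.0347 m = 3.47 cm

r_cr = 3.47 cm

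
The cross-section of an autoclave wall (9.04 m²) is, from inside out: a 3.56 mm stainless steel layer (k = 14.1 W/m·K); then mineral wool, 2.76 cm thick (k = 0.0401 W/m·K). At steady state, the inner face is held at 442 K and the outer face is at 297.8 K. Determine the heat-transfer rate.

Q = 1890 W

Series thermal resistances, inner to outer:
  R_stainless steel = L/(kA) = 0.00356/(14.1·9.04) = 2.793×10^-5 K/W
  R_mineral wool = L/(kA) = 0.0276/(0.0401·9.04) = 0.07614 K/W
ΣR = 2.793×10^-5 + 0.07614 = 0.07617 K/W
Q = ΔT/ΣR = (442 K − 297.8 K)/0.07617 = 1890 W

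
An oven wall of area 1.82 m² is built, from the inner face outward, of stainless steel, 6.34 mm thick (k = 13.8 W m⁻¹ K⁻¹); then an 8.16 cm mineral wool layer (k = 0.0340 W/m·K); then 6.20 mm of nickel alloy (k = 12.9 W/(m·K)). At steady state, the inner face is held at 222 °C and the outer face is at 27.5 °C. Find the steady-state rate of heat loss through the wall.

Q = 147 W

Resistance network (inner→outer):
  R_stainless steel = L/(kA) = 0.00634/(13.8·1.82) = 2.524×10^-4 K/W
  R_mineral wool = L/(kA) = 0.0816/(0.0340·1.82) = 1.319 K/W
  R_nickel alloy = L/(kA) = 0.00620/(12.9·1.82) = 2.641×10^-4 K/W
ΣR = 2.524×10^-4 + 1.319 + 2.641×10^-4 = 1.320 K/W
Q = ΔT/ΣR = (222 °C − 27.5 °C)/1.320 = 147 W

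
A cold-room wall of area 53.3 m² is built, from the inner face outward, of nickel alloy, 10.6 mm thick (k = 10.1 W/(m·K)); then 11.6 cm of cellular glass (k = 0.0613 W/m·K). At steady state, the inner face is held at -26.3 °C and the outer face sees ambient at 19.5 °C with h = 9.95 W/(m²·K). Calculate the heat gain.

Q = 1220 W

Series thermal resistances, inner to outer:
  R_nickel alloy = L/(kA) = 0.0106/(10.1·53.3) = 1.969×10^-5 K/W
  R_cellular glass = L/(kA) = 0.116/(0.0613·53.3) = 0.03550 K/W
  R_conv,out = 1/(hA) = 1/(9.95·53.3) = 0.001886 K/W
ΣR = 1.969×10^-5 + 0.03550 + 0.001886 = 0.03741 K/W
Q = ΔT/ΣR = (-26.3 °C − 19.5 °C)/0.03741 = -1220 W
(Negative Q ⇒ heat flows inward; heat gain = 1220 W.)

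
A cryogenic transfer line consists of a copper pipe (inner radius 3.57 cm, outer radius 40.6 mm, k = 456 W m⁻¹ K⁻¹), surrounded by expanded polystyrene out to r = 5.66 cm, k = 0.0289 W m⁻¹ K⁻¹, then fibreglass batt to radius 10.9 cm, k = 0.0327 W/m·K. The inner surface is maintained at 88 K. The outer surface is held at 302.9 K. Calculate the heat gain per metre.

Treat each layer as a resistance in series:
  R'_copper = ln(0.0406/0.0357)/(2πk) = 0.1286/(2π·456) = 4.489×10^-5 m·K/W
  R'_expanded polystyrene = ln(0.0566/0.0406)/(2πk) = 0.3322/(2π·0.0289) = 1.830 m·K/W
  R'_fibreglass batt = ln(0.109/0.0566)/(2πk) = 0.6553/(2π·0.0327) = 3.190 m·K/W
ΣR = 4.489×10^-5 + 1.830 + 3.190 = 5.020 m·K/W
Q' = ΔT/ΣR = (88 K − 302.9 K)/5.020 = -42.8 W/m
(Negative Q' ⇒ heat flows inward; heat gain = 42.8 W/m.)

Q' = 42.8 W/m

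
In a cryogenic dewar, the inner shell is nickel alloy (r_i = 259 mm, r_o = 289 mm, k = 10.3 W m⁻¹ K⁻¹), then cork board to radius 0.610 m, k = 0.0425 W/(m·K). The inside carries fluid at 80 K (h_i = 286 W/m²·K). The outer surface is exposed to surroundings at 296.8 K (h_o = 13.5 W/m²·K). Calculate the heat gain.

Q = 63.2 W

Series thermal resistances, inner to outer:
  R_conv,in = 1/(4πr²h) = 1/(4π·0.259²·286) = 0.004148 K/W
  R_nickel alloy = (1/0.259 − 1/0.289)/(4πk) = 0.4008/(4π·10.3) = 0.003097 K/W
  R_cork board = (1/0.289 − 1/0.610)/(4πk) = 1.821/(4π·0.0425) = 3.409 K/W
  R_conv,out = 1/(4πr²h) = 1/(4π·0.610²·13.5) = 0.01584 K/W
ΣR = 0.004148 + 0.003097 + 3.409 + 0.01584 = 3.432 K/W
Q = ΔT/ΣR = (80 K − 296.8 K)/3.432 = -63.2 W
(Negative Q ⇒ heat flows inward; heat gain = 63.2 W.)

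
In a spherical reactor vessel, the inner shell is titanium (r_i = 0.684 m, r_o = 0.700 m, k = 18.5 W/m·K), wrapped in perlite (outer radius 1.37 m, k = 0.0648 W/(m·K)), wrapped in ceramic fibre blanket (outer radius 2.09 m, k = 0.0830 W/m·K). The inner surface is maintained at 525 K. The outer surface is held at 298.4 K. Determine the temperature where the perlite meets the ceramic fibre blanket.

Resistance network (inner→outer):
  R_titanium = (1/0.684 − 1/0.700)/(4πk) = 0.03342/(4π·18.5) = 1.437×10^-4 K/W
  R_perlite = (1/0.700 − 1/1.37)/(4πk) = 0.6986/(4π·0.0648) = 0.8580 K/W
  R_ceramic fibre blanket = (1/1.37 − 1/2.09)/(4πk) = 0.2515/(4π·0.0830) = 0.2411 K/W
ΣR = 1.437×10^-4 + 0.8580 + 0.2411 = 1.099 K/W
Q = ΔT/ΣR = (525 K − 298.4 K)/1.099 = 206.2 W
From the inner boundary to the perlite/ceramic fibre blanket interface, ΣR_partial = 0.8581 K/W.
T_interface = T_in − Q·ΣR_partial = 525 K − (206.2)(0.8581) = 348.1 K

T = 348.1 K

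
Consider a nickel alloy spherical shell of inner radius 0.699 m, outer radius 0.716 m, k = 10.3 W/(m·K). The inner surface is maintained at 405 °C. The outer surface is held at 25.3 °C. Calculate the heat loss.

Q = 4πk·ΔT/(1/r₁ − 1/r₂) = 4π × 10.3 × 379.7 / (1/0.699 − 1/0.716) = 1.45×10^6 W

Q = 1450 kW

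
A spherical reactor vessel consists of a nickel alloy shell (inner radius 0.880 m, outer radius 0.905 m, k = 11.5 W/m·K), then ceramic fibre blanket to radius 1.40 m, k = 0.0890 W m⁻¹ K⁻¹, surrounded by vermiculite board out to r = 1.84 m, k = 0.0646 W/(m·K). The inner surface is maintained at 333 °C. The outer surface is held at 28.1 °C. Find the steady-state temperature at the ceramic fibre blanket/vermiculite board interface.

T = 143 °C

Resistance network (inner→outer):
  R_nickel alloy = (1/0.880 − 1/0.905)/(4πk) = 0.03139/(4π·11.5) = 2.172×10^-4 K/W
  R_ceramic fibre blanket = (1/0.905 − 1/1.40)/(4πk) = 0.3907/(4π·0.0890) = 0.3493 K/W
  R_vermiculite board = (1/1.40 − 1/1.84)/(4πk) = 0.1708/(4π·0.0646) = 0.2104 K/W
ΣR = 2.172×10^-4 + 0.3493 + 0.2104 = 0.5599 K/W
Q = ΔT/ΣR = (333 °C − 28.1 °C)/0.5599 = 544.6 W
From the inner boundary to the ceramic fibre blanket/vermiculite board interface, ΣR_partial = 0.3495 K/W.
T_interface = T_in − Q·ΣR_partial = 333 °C − (544.6)(0.3495) = 143 °C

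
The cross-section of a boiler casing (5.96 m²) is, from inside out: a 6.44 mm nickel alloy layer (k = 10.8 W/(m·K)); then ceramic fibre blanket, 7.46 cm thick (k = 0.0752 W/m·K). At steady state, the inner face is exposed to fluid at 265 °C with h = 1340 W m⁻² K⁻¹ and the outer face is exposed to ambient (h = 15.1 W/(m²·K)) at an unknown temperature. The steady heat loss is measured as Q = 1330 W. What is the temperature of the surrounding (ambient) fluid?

Series resistances:
  R_conv,in = 1/(hA) = 1/(1340·5.96) = 1.252×10^-4 K/W
  R_nickel alloy = L/(kA) = 0.00644/(10.8·5.96) = 1.000×10^-4 K/W
  R_ceramic fibre blanket = L/(kA) = 0.0746/(0.0752·5.96) = 0.1664 K/W
  R_conv,out = 1/(hA) = 1/(15.1·5.96) = 0.01111 K/W
ΣR = 0.1778 K/W
ΔT = Q·ΣR = 1330 × 0.1778 = 236.5 K
Heat flows outward, so T_out = T_in − ΔT = 265 − 236.5 = 28.5 °C

T_out = 28.5 °C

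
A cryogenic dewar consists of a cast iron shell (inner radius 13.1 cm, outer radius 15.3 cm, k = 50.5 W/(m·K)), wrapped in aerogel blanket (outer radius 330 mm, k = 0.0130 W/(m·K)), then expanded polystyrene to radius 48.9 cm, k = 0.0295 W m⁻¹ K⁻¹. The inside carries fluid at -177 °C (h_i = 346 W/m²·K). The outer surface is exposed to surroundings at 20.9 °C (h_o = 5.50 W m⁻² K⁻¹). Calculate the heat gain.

Treat each layer as a resistance in series:
  R_conv,in = 1/(4πr²h) = 1/(4π·0.131²·346) = 0.01340 K/W
  R_cast iron = (1/0.131 − 1/0.153)/(4πk) = 1.098/(4π·50.5) = 0.001730 K/W
  R_aerogel blanket = (1/0.153 − 1/0.330)/(4πk) = 3.506/(4π·0.0130) = 21.46 K/W
  R_expanded polystyrene = (1/0.330 − 1/0.489)/(4πk) = 0.9853/(4π·0.0295) = 2.658 K/W
  R_conv,out = 1/(4πr²h) = 1/(4π·0.489²·5.50) = 0.06051 K/W
ΣR = 0.01340 + 0.001730 + 21.46 + 2.658 + 0.06051 = 24.19 K/W
Q = ΔT/ΣR = (-177 °C − 20.9 °C)/24.19 = -8.18 W
(Negative Q ⇒ heat flows inward; heat gain = 8.18 W.)

Q = 8.18 W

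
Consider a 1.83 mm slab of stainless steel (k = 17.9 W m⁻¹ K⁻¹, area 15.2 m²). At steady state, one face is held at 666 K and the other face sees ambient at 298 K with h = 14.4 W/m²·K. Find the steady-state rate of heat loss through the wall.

Series thermal resistances, inner to outer:
  R_stainless steel = L/(kA) = 0.00183/(17.9·15.2) = 6.726×10^-6 K/W
  R_conv,out = 1/(hA) = 1/(14.4·15.2) = 0.004569 K/W
ΣR = 6.726×10^-6 + 0.004569 = 0.004576 K/W
Q = ΔT/ΣR = (666 K − 298 K)/0.004576 = 80400 W

Q = 80400 W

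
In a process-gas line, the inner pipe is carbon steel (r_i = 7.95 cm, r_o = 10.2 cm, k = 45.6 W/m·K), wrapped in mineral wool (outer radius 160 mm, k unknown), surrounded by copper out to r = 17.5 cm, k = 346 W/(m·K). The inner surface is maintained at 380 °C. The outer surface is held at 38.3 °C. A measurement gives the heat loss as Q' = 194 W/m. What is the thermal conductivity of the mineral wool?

ΣR = ΔT/Q' = |380 − 38.3|/194 = 1.761 m·K/W
Known resistances:
  R'_carbon steel = ln(0.102/0.0795)/(2πk) = 0.2492/(2π·45.6) = 8.698×10^-4 m·K/W
  R'_copper = ln(0.175/0.160)/(2πk) = 0.08961/(2π·346) = 4.122×10^-5 m·K/W
R_mineral wool = ΣR − ΣR_known = 1.761 − 9.110×10^-4 = 1.760 m·K/W
ln(r₂/r₁)/(2πk) = 1.760 ⇒ k = 0.4502/(2π·1.760) = 0.0407 W/m·K

k = 0.0407 W/m·K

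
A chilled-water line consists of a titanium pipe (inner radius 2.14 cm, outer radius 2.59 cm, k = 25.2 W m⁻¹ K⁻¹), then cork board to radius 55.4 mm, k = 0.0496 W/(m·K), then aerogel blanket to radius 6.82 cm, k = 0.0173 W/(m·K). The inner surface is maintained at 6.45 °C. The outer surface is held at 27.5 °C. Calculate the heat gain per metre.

Q' = 4.84 W/m

Series thermal resistances, inner to outer:
  R'_titanium = ln(0.0259/0.0214)/(2πk) = 0.1909/(2π·25.2) = 0.001205 m·K/W
  R'_cork board = ln(0.0554/0.0259)/(2πk) = 0.7603/(2π·0.0496) = 2.440 m·K/W
  R'_aerogel blanket = ln(0.0682/0.0554)/(2πk) = 0.2079/(2π·0.0173) = 1.912 m·K/W
ΣR = 0.001205 + 2.440 + 1.912 = 4.353 m·K/W
Q' = ΔT/ΣR = (6.45 °C − 27.5 °C)/4.353 = -4.84 W/m
(Negative Q' ⇒ heat flows inward; heat gain = 4.84 W/m.)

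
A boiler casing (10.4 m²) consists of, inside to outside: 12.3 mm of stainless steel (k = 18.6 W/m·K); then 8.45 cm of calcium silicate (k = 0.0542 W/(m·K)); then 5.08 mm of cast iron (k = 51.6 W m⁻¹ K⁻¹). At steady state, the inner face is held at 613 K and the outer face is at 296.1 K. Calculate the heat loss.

Resistance network (inner→outer):
  R_stainless steel = L/(kA) = 0.0123/(18.6·10.4) = 6.359×10^-5 K/W
  R_calcium silicate = L/(kA) = 0.0845/(0.0542·10.4) = 0.1499 K/W
  R_cast iron = L/(kA) = 0.00508/(51.6·10.4) = 9.466×10^-6 K/W
ΣR = 6.359×10^-5 + 0.1499 + 9.466×10^-6 = 0.1500 K/W
Q = ΔT/ΣR = (613 K − 296.1 K)/0.1500 = 2110 W

Q = 2.11 kW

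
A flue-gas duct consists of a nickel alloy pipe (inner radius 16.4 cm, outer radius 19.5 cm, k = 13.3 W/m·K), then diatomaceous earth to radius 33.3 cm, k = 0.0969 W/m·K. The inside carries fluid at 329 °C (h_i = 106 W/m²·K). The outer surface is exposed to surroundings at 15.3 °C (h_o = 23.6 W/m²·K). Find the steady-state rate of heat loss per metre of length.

Series thermal resistances, inner to outer:
  R'_conv,in = 1/(2πr h) = 1/(2π·0.164·106) = 0.009155 m·K/W
  R'_nickel alloy = ln(0.195/0.164)/(2πk) = 0.1731/(2π·13.3) = 0.002072 m·K/W
  R'_diatomaceous earth = ln(0.333/0.195)/(2πk) = 0.5351/(2π·0.0969) = 0.8790 m·K/W
  R'_conv,out = 1/(2πr h) = 1/(2π·0.333·23.6) = 0.02025 m·K/W
ΣR = 0.009155 + 0.002072 + 0.8790 + 0.02025 = 0.9105 m·K/W
Q' = ΔT/ΣR = (329 °C − 15.3 °C)/0.9105 = 345 W/m

Q' = 345 W/m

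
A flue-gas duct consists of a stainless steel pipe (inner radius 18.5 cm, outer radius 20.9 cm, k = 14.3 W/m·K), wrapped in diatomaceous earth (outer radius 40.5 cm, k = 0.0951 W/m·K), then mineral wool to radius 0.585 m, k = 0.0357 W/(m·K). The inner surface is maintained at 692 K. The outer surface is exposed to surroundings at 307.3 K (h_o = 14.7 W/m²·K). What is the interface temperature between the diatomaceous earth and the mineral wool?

Treat each layer as a resistance in series:
  R'_stainless steel = ln(0.209/0.185)/(2πk) = 0.1220/(2π·14.3) = 0.001358 m·K/W
  R'_diatomaceous earth = ln(0.405/0.209)/(2πk) = 0.6616/(2π·0.0951) = 1.107 m·K/W
  R'_mineral wool = ln(0.585/0.405)/(2πk) = 0.3677/(2π·0.0357) = 1.639 m·K/W
  R'_conv,out = 1/(2πr h) = 1/(2π·0.585·14.7) = 0.01851 m·K/W
ΣR = 0.001358 + 1.107 + 1.639 + 0.01851 = 2.766 m·K/W
Q' = ΔT/ΣR = (692 K − 307.3 K)/2.766 = 139.1 W/m
From the inner boundary to the diatomaceous earth/mineral wool interface, ΣR_partial = 1.108 m·K/W.
T_interface = T_in − Q'·ΣR_partial = 692 K − (139.1)(1.108) = 538 K

T = 538 K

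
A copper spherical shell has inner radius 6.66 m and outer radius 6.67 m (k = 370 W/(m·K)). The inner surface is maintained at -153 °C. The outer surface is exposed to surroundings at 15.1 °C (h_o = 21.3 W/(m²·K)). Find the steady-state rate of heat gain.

Q = 2000 kW

Resistance network (inner→outer):
  R_copper = (1/6.66 − 1/6.67)/(4πk) = 2.251×10^-4/(4π·370) = 4.842×10^-8 K/W
  R_conv,out = 1/(4πr²h) = 1/(4π·6.67²·21.3) = 8.398×10^-5 K/W
ΣR = 4.842×10^-8 + 8.398×10^-5 = 8.403×10^-5 K/W
Q = ΔT/ΣR = (-153 °C − 15.1 °C)/8.403×10^-5 = -2.00×10^6 W
(Negative Q ⇒ heat flows inward; heat gain = 2.00×10^6 W.)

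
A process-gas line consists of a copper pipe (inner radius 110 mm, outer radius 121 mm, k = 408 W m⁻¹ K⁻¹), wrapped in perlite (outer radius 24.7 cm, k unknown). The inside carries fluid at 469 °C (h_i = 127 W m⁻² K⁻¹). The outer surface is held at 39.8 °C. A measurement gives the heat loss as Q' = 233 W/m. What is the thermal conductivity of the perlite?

k = 0.0620 W/m·K

ΣR = ΔT/Q' = |469 − 39.8|/233 = 1.842 m·K/W
Known resistances:
  R'_conv,in = 1/(2πr h) = 1/(2π·0.110·127) = 0.01139 m·K/W
  R'_copper = ln(0.121/0.110)/(2πk) = 0.09531/(2π·408) = 3.718×10^-5 m·K/W
R_perlite = ΣR − ΣR_known = 1.842 − 0.01143 = 1.831 m·K/W
ln(r₂/r₁)/(2πk) = 1.831 ⇒ k = 0.7136/(2π·1.831) = 0.0620 W/m·K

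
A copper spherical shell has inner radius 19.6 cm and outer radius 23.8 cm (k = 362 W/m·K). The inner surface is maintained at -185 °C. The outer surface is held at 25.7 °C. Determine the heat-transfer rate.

Q = 4πk·ΔT/(1/r₁ − 1/r₂) = 4π × 362 × 210.7 / (1/0.196 − 1/0.238) = 1.06×10^6 W

Q = 1060 kW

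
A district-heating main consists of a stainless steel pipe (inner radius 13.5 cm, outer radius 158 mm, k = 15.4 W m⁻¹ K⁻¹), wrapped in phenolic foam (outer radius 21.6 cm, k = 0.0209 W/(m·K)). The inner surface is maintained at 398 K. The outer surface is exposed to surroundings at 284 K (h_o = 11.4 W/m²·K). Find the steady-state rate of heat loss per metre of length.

Q' = 46.6 W/m

Treat each layer as a resistance in series:
  R'_stainless steel = ln(0.158/0.135)/(2πk) = 0.1573/(2π·15.4) = 0.001626 m·K/W
  R'_phenolic foam = ln(0.216/0.158)/(2πk) = 0.3127/(2π·0.0209) = 2.381 m·K/W
  R'_conv,out = 1/(2πr h) = 1/(2π·0.216·11.4) = 0.06463 m·K/W
ΣR = 0.001626 + 2.381 + 0.06463 = 2.447 m·K/W
Q' = ΔT/ΣR = (398 K − 284 K)/2.447 = 46.6 W/m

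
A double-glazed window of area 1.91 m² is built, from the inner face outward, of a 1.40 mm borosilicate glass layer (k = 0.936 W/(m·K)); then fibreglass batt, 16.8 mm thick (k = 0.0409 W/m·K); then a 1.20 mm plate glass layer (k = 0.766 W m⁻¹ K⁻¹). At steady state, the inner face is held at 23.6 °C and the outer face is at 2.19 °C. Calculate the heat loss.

Q = 98.8 W

Resistance network (inner→outer):
  R_borosilicate glass = L/(kA) = 0.00140/(0.936·1.91) = 7.831×10^-4 K/W
  R_fibreglass batt = L/(kA) = 0.0168/(0.0409·1.91) = 0.2151 K/W
  R_plate glass = L/(kA) = 0.00120/(0.766·1.91) = 8.202×10^-4 K/W
ΣR = 7.831×10^-4 + 0.2151 + 8.202×10^-4 = 0.2167 K/W
Q = ΔT/ΣR = (23.6 °C − 2.19 °C)/0.2167 = 98.8 W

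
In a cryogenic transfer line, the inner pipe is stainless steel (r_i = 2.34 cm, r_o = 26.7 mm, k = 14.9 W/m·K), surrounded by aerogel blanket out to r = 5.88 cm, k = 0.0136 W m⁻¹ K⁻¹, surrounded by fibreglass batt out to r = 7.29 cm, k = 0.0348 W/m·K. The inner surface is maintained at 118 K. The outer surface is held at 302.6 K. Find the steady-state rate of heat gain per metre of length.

Treat each layer as a resistance in series:
  R'_stainless steel = ln(0.0267/0.0234)/(2πk) = 0.1319/(2π·14.9) = 0.001409 m·K/W
  R'_aerogel blanket = ln(0.0588/0.0267)/(2πk) = 0.7895/(2π·0.0136) = 9.239 m·K/W
  R'_fibreglass batt = ln(0.0729/0.0588)/(2πk) = 0.2149/(2π·0.0348) = 0.9830 m·K/W
ΣR = 0.001409 + 9.239 + 0.9830 = 10.22 m·K/W
Q' = ΔT/ΣR = (118 K − 302.6 K)/10.22 = -18.1 W/m
(Negative Q' ⇒ heat flows inward; heat gain = 18.1 W/m.)

Q' = 18.1 W/m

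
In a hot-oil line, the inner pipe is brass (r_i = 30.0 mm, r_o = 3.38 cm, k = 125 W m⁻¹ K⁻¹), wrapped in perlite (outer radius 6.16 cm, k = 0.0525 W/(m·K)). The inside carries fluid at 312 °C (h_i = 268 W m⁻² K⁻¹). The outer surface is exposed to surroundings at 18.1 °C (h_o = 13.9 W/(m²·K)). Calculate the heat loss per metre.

Treat each layer as a resistance in series:
  R'_conv,in = 1/(2πr h) = 1/(2π·0.0300·268) = 0.01980 m·K/W
  R'_brass = ln(0.0338/0.0300)/(2πk) = 0.1193/(2π·125) = 1.519×10^-4 m·K/W
  R'_perlite = ln(0.0616/0.0338)/(2πk) = 0.6002/(2π·0.0525) = 1.820 m·K/W
  R'_conv,out = 1/(2πr h) = 1/(2π·0.0616·13.9) = 0.1859 m·K/W
ΣR = 0.01980 + 1.519×10^-4 + 1.820 + 0.1859 = 2.026 m·K/W
Q' = ΔT/ΣR = (312 °C − 18.1 °C)/2.026 = 145 W/m

Q' = 145 W/m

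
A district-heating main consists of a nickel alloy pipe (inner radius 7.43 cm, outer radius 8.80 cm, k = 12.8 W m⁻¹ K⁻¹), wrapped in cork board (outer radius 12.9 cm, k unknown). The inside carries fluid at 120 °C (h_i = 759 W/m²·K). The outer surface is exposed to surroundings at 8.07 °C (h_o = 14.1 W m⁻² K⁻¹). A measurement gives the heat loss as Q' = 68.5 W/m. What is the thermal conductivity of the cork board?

ΣR = ΔT/Q' = |120 − 8.07|/68.5 = 1.634 m·K/W
Known resistances:
  R'_conv,in = 1/(2πr h) = 1/(2π·0.0743·759) = 0.002822 m·K/W
  R'_nickel alloy = ln(0.0880/0.0743)/(2πk) = 0.1692/(2π·12.8) = 0.002104 m·K/W
  R'_conv,out = 1/(2πr h) = 1/(2π·0.129·14.1) = 0.08750 m·K/W
R_cork board = ΣR − ΣR_known = 1.634 − 0.09243 = 1.542 m·K/W
ln(r₂/r₁)/(2πk) = 1.542 ⇒ k = 0.3825/(2π·1.542) = 0.0395 W/m·K

k = 0.0395 W/m·K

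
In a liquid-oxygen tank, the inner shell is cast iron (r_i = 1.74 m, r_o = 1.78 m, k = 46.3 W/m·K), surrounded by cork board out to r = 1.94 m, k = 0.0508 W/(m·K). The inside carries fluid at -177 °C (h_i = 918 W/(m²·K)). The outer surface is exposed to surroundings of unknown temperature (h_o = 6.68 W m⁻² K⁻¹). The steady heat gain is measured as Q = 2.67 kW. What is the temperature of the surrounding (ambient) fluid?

Series resistances:
  R_conv,in = 1/(4πr²h) = 1/(4π·1.74²·918) = 2.863×10^-5 K/W
  R_cast iron = (1/1.74 − 1/1.78)/(4πk) = 0.01291/(4π·46.3) = 2.220×10^-5 K/W
  R_cork board = (1/1.78 − 1/1.94)/(4πk) = 0.04633/(4π·0.0508) = 0.07258 K/W
  R_conv,out = 1/(4πr²h) = 1/(4π·1.94²·6.68) = 0.003165 K/W
ΣR = 0.07580 K/W
ΔT = Q·ΣR = 2670 × 0.07580 = 202.4 K
Heat flows inward, so T_out = T_in + ΔT = -177 + 202.4 = 25.4 °C

T_out = 25.4 °C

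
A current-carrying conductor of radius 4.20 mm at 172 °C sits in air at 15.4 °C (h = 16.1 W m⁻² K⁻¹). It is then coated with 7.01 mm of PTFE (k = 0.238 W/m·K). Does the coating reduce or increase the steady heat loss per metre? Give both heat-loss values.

Critical radius for a cylinder: r_cr = k/h = 0.0148 m = 1.48 cm.
Outer radius after coating: r₂ = 0.00420 + 0.00701 = 0.01121 m.
Since r₁ < r_cr and r₂ ≤ r_cr, the coating moves toward the maximum at r_cr — heat loss rises.
Bare: R = 1/(2πr₁h) = 2.354 m·K/W; Q = 156.6/2.354 = 66.5 W/m.
Coated: R = R_cond + R_conv = 1.538 m·K/W; Q = 156.6/1.538 = 102 W/m.

increases: 66.5 → 102 W/m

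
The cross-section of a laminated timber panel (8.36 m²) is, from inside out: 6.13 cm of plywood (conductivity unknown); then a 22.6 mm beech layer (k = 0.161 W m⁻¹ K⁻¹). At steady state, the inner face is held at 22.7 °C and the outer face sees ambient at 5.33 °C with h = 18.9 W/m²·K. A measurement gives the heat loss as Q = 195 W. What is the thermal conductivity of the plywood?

k = 0.111 W/m·K

ΣR = ΔT/Q = |22.7 − 5.33|/195 = 0.08908 K/W
Known resistances:
  R_beech = L/(kA) = 0.0226/(0.161·8.36) = 0.01679 K/W
  R_conv,out = 1/(hA) = 1/(18.9·8.36) = 0.006329 K/W
R_plywood = ΣR − ΣR_known = 0.08908 − 0.02312 = 0.06596 K/W
L/(kA) = 0.06596 ⇒ k = 0.0613/(0.06596·8.36) = 0.111 W/m·K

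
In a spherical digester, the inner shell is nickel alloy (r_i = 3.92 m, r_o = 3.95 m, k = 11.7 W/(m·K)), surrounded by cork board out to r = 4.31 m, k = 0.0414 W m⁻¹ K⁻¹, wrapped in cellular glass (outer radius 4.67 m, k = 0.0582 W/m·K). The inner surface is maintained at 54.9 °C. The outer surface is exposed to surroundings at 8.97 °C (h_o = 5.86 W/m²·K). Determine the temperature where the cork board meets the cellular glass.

Resistance network (inner→outer):
  R_nickel alloy = (1/3.92 − 1/3.95)/(4πk) = 0.001937/(4π·11.7) = 1.318×10^-5 K/W
  R_cork board = (1/3.95 − 1/4.31)/(4πk) = 0.02115/(4π·0.0414) = 0.04065 K/W
  R_cellular glass = (1/4.31 − 1/4.67)/(4πk) = 0.01789/(4π·0.0582) = 0.02446 K/W
  R_conv,out = 1/(4πr²h) = 1/(4π·4.67²·5.86) = 6.227×10^-4 K/W
ΣR = 1.318×10^-5 + 0.04065 + 0.02446 + 6.227×10^-4 = 0.06575 K/W
Q = ΔT/ΣR = (54.9 °C − 8.97 °C)/0.06575 = 698.6 W
From the inner boundary to the cork board/cellular glass interface, ΣR_partial = 0.04066 K/W.
T_interface = T_in − Q·ΣR_partial = 54.9 °C − (698.6)(0.04066) = 26.5 °C

T = 26.5 °C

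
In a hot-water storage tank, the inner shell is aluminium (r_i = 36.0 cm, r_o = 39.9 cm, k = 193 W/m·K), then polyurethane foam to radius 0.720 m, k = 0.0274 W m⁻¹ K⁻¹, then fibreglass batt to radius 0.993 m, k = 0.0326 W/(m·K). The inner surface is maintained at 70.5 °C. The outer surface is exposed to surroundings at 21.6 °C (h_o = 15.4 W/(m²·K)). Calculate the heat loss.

Treat each layer as a resistance in series:
  R_aluminium = (1/0.360 − 1/0.399)/(4πk) = 0.2715/(4π·193) = 1.119×10^-4 K/W
  R_polyurethane foam = (1/0.399 − 1/0.720)/(4πk) = 1.117/(4π·0.0274) = 3.245 K/W
  R_fibreglass batt = (1/0.720 − 1/0.993)/(4πk) = 0.3818/(4π·0.0326) = 0.9321 K/W
  R_conv,out = 1/(4πr²h) = 1/(4π·0.993²·15.4) = 0.005240 K/W
ΣR = 1.119×10^-4 + 3.245 + 0.9321 + 0.005240 = 4.182 K/W
Q = ΔT/ΣR = (70.5 °C − 21.6 °C)/4.182 = 11.7 W

Q = 11.7 W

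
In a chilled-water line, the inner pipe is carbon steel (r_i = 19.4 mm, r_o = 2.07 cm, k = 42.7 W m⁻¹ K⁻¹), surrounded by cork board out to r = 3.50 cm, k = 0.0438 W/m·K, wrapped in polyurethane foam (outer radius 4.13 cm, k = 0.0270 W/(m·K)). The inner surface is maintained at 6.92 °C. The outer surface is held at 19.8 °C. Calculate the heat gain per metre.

Q' = 4.47 W/m

Resistance network (inner→outer):
  R'_carbon steel = ln(0.0207/0.0194)/(2πk) = 0.06486/(2π·42.7) = 2.418×10^-4 m·K/W
  R'_cork board = ln(0.0350/0.0207)/(2πk) = 0.5252/(2π·0.0438) = 1.908 m·K/W
  R'_polyurethane foam = ln(0.0413/0.0350)/(2πk) = 0.1655/(2π·0.0270) = 0.9756 m·K/W
ΣR = 2.418×10^-4 + 1.908 + 0.9756 = 2.884 m·K/W
Q' = ΔT/ΣR = (6.92 °C − 19.8 °C)/2.884 = -4.47 W/m
(Negative Q' ⇒ heat flows inward; heat gain = 4.47 W/m.)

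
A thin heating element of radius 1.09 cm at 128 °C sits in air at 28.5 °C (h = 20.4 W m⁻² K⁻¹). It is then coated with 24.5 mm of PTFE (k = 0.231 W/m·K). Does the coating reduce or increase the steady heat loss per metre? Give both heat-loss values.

Critical radius for a cylinder: r_cr = k/h = 0.0113 m = 1.13 cm.
Outer radius after coating: r₂ = 0.0109 + 0.0245 = 0.0354 m.
r₁ < r_cr < r₂: heat loss rises to a maximum at r_cr then falls. Whether the coating helps depends on whether Q(r₂) has dropped back below Q(r₁).
Bare: R = 1/(2πr₁h) = 0.7158 m·K/W; Q = 99.5/0.7158 = 139 W/m.
Coated: R = R_cond + R_conv = 1.032 m·K/W; Q = 99.5/1.032 = 96.4 W/m.

reduces: 139 → 96.4 W/m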